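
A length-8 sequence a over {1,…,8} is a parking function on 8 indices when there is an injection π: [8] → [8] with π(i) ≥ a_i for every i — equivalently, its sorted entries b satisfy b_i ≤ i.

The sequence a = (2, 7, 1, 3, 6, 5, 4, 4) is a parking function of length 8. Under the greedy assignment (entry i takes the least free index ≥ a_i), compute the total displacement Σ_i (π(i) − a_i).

Σπ(i) = 1+…+8 = 36; Σa = 2+7+1+3+6+5+4+4 = 32; disp = 36−32 = 4.

4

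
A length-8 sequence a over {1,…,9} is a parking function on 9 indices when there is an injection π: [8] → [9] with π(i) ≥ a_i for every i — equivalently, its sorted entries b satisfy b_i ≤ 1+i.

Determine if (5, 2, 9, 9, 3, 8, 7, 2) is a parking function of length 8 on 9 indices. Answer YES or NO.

NO

Rearranged: b = (2, 2, 3, 5, 7, 8, 9, 9).
  b_1=2 ≤ 2
  b_2=2 ≤ 3
  b_3=3 ≤ 4
  b_4=5 ≤ 5
  b_5=7 > 6
  fails at i=5 ⇒ NO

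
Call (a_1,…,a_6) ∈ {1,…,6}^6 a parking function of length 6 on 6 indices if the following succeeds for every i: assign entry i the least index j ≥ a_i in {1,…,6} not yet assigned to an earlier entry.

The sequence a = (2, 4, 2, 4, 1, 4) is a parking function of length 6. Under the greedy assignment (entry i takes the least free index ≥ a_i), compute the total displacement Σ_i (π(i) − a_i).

4

Σπ(i) = 1+…+6 = 21; Σa = 2+4+2+4+1+4 = 17; disp = 21−17 = 4.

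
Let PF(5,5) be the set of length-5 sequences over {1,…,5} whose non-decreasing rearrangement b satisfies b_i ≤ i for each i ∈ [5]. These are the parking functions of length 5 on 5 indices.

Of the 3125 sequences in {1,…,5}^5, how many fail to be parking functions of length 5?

1829

|PF(5,5)| = 1·6^4 = 1 · 1296 = 1296
Example (4,4,4,2,5) → sorted (2,4,4,4,5): b_1=2>1, not a PF.
Total 3125; non-PF = 3125−1296 = 1829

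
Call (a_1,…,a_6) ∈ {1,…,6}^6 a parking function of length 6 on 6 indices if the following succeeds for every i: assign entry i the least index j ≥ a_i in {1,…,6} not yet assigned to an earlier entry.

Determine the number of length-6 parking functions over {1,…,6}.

16807

|PF| = (7−6)·7^(6−1) = 1×16807 = 16807 (Konheim–Weiss)
Example (4,1,4,3,2,6) → sorted (1,2,3,4,4,6): b_i ≤ i ∀i, a PF.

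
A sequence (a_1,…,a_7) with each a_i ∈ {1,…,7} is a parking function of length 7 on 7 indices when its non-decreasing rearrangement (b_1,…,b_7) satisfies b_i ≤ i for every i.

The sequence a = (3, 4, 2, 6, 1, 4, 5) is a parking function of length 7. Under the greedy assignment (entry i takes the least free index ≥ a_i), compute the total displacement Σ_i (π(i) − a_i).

Σπ(i) = 1+…+7 = 28; Σa = 3+4+2+6+1+4+5 = 25; disp = 28−25 = 3.

3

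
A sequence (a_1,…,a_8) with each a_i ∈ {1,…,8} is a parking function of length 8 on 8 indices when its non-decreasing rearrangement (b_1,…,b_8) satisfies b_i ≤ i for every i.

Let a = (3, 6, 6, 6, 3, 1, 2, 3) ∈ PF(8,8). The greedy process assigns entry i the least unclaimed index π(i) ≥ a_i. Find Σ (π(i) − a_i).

6

Σπ = 36 ({1..8} each once); Σa = 3+6+6+6+3+1+2+3 = 30; disp = 36−30 = 6.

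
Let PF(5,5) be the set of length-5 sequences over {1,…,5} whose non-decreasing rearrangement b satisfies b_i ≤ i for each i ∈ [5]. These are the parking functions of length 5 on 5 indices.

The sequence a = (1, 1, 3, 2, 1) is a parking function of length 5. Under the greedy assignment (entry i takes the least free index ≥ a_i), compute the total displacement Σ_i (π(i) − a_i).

7

Σπ = 5·6/2 = 15 (π permutes [5]); Σa = 1+1+3+2+1 = 8; disp = 15−8 = 7.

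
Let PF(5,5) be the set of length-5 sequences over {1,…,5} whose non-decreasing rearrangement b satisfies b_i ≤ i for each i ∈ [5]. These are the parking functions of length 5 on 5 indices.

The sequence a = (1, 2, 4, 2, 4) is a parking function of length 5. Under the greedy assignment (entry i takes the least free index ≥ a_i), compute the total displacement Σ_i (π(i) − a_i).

Σπ(i) = 1+…+5 = 15; Σa = 1+2+4+2+4 = 13; disp = 15−13 = 2.

2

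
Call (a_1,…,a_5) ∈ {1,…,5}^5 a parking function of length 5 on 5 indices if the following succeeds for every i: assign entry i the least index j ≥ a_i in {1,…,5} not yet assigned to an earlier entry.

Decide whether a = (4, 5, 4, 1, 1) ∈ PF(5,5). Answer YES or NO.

NO

Order a: b = (1, 1, 4, 4, 5).
  b_1=1 ≤ 1
  b_2=1 ≤ 2
  b_3=4 > 3
  fails at i=3 ⇒ NO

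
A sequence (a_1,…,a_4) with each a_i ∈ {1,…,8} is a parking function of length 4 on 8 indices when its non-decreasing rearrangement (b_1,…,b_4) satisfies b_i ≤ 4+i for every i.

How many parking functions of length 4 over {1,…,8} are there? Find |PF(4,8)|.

Count = (9−4)·9^(4−1) = 5 · 729 = 3645 [KW]
One tuple (6,4,3,5) → sorted (3,4,5,6): b_i ≤ 4+i ∀i, a PF.

3645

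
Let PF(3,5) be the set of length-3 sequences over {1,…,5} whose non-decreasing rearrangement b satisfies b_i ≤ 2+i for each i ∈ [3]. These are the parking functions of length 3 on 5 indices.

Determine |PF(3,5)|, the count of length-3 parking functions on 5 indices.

108

|PF| = (6−3)·6^(3−1) = 3·36 = 108
One tuple (4,1,2) → sorted (1,2,4): b_i ≤ 2+i ∀i, a PF.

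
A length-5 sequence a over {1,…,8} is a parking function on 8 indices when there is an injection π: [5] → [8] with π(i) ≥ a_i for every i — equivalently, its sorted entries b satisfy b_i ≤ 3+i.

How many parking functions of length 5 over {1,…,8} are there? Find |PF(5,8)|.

26244

Count = (8−5+1)·(8+1)^(5−1) = 4×6561 = 26244 (Pollak)
Example (1,4,4,7,1) → sorted (1,1,4,4,7): b_i ≤ 3+i ∀i, a PF.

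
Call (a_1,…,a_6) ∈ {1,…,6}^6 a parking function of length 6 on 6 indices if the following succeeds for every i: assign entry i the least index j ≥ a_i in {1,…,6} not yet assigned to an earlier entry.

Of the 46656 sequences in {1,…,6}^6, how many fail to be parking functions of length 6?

|PF| = 1·7^5 = 1 · 16807 = 16807 (Pollak)
E.g. (3,5,6,3,4,3) → sorted (3,3,3,4,5,6): b_1=3>1, not a PF.
6^6 − 16807 = 46656 − 16807 = 29849

29849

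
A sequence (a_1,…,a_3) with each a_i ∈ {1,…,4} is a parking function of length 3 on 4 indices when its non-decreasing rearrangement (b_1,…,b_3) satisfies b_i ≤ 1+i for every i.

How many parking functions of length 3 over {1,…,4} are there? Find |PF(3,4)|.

#PF = (4−3+1)·(4+1)^(3−1) = 2×25 = 50
Check (3,4,2) → sorted (2,3,4): b_i ≤ 1+i ∀i, a PF.

50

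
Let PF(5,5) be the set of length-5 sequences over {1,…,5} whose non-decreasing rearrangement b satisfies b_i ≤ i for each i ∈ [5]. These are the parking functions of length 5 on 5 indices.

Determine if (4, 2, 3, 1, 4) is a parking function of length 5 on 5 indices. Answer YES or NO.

Rearranged: b = (1, 2, 3, 4, 4).
  b_1=1 ≤ 1
  b_2=2 ≤ 2
  b_3=3 ≤ 3
  b_4=4 ≤ 4
  b_5=4 ≤ 5
All bounds hold ⇒ YES

YES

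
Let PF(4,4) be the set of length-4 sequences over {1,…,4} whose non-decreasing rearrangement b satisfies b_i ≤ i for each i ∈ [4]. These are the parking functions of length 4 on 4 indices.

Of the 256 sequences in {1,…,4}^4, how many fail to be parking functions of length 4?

|PF(4,4)| = (5−4)·5^(4−1) = 1 · 125 = 125 (Konheim–Weiss)
One tuple (3,4,3,4) → sorted (3,3,4,4): b_1=3>1, not a PF.
4^4 − 125 = 256 − 125 = 131

131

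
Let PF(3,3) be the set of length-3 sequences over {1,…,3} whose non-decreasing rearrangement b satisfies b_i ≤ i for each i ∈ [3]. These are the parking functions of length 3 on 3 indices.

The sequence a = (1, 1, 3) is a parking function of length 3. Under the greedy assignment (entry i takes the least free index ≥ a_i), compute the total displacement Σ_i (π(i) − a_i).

1

Σπ = 3·4/2 = 6 (π permutes [3]); Σa = 1+1+3 = 5; disp = 6−5 = 1.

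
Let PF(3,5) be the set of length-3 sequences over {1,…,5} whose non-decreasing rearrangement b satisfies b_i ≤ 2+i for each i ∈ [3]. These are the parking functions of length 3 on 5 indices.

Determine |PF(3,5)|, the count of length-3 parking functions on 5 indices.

108

#PF = (5+1−3)·(5+1)^{3−1} = 3×36 = 108 [KW]
E.g. (2,4,3) → sorted (2,3,4): b_i ≤ 2+i ∀i, a PF.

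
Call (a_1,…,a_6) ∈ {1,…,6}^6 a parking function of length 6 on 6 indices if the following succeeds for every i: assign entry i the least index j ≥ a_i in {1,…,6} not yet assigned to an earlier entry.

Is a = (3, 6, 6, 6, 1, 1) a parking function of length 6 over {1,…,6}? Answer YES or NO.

Order a: b = (1, 1, 3, 6, 6, 6).
  b_1=1 ≤ 1
  b_2=1 ≤ 2
  b_3=3 ≤ 3
  b_4=6 > 4
  fails at i=4 ⇒ NO

NO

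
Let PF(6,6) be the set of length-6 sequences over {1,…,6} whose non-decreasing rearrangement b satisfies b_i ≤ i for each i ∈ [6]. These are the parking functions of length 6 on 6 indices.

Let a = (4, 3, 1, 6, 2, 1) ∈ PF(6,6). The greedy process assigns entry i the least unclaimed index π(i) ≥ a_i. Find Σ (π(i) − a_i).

4

Σπ(i) = 1+…+6 = 21; Σa = 4+3+1+6+2+1 = 17; disp = 21−17 = 4.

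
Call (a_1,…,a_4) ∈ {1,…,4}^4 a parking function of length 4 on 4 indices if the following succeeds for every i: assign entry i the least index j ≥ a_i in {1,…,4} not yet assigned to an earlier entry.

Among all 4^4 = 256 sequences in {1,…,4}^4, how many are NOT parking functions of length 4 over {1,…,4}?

Count = (5−4)·5^(4−1) = 1 · 125 = 125 (Konheim–Weiss)
Check (4,4,2,4) → sorted (2,4,4,4): b_1=2>1, not a PF.
4^4 − 125 = 256 − 125 = 131

131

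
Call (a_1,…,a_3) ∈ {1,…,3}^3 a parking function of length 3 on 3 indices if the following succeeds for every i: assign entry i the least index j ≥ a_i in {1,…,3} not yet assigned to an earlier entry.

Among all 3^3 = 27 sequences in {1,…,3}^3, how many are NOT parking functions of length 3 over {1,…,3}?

11

Count = (3−3+1)·(3+1)^(3−1) = 1·16 = 16 (Pollak)
E.g. (2,3,2) → sorted (2,2,3): b_1=2>1, not a PF.
3^3 − 16 = 27 − 16 = 11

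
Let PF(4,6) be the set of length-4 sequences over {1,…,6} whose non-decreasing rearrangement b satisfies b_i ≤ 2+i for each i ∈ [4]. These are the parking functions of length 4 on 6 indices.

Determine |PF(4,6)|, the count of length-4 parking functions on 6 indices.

|PF| = (7−4)·7^(4−1) = 3 · 343 = 1029 (Konheim–Weiss)
One tuple (6,2,5,3) → sorted (2,3,5,6): b_i ≤ 2+i ∀i, a PF.

1029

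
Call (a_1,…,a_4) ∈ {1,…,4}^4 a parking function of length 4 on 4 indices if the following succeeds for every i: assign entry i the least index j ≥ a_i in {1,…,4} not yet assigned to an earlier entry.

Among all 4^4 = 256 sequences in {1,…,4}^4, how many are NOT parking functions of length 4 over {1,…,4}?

Count = (4−4+1)·(4+1)^(4−1) = 1·125 = 125 (Konheim–Weiss)
Example (4,1,2,4) → sorted (1,2,4,4): b_3=4>3, not a PF.
So 256 − 125 = 131 fail.

131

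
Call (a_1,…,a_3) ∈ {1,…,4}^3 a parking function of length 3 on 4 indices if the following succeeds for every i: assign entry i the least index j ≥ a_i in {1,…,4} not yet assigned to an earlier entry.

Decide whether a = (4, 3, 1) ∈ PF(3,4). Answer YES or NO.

YES

Order a: b = (1, 3, 4).
  b_1=1 ≤ 2
  b_2=3 ≤ 3
  b_3=4 ≤ 4
All bounds hold ⇒ YES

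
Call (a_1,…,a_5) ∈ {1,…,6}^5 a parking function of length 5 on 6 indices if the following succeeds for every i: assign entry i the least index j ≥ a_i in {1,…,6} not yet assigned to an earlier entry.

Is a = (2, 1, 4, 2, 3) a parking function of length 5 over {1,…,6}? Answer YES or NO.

YES

Order a: b = (1, 2, 2, 3, 4).
  b_1=1 ≤ 2
  b_2=2 ≤ 3
  b_3=2 ≤ 4
  b_4=3 ≤ 5
  b_5=4 ≤ 6
All bounds hold ⇒ YES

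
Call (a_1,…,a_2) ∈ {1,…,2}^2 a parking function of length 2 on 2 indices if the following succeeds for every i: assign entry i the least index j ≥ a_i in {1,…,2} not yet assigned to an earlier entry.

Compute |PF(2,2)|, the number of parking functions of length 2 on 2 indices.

#PF = 1·3^1 = 1·3 = 3 (Pollak)
Example (1,1) → sorted (1,1): b_i ≤ i ∀i, a PF.

3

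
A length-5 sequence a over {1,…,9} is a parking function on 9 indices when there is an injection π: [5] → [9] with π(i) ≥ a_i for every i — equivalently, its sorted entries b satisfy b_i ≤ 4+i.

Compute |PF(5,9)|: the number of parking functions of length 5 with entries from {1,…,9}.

|PF| = 5·10^4 = 5 · 10000 = 50000 (Pollak)
Check (7,2,9,4,6) → sorted (2,4,6,7,9): b_i ≤ 4+i ∀i, a PF.

50000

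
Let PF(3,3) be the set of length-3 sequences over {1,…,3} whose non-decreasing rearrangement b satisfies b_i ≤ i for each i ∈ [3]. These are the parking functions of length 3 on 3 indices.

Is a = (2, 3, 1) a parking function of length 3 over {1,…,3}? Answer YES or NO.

YES

Order a: b = (1, 2, 3).
  b_1=1 ≤ 1
  b_2=2 ≤ 2
  b_3=3 ≤ 3
All bounds hold ⇒ YES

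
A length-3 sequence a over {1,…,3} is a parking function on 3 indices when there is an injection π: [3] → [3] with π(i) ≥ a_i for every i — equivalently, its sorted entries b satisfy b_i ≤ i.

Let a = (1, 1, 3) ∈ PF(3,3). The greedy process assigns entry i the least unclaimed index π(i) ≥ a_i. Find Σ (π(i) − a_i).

1

Σπ(i) = 1+…+3 = 6; Σa = 1+1+3 = 5; disp = 6−5 = 1.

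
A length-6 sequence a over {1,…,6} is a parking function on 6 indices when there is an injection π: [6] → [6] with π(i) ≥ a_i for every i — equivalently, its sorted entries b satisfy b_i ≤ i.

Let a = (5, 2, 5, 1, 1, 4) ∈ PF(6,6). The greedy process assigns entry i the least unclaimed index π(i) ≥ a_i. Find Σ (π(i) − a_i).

Σπ = 6·7/2 = 21 (π permutes [6]); Σa = 5+2+5+1+1+4 = 18; disp = 21−18 = 3.

3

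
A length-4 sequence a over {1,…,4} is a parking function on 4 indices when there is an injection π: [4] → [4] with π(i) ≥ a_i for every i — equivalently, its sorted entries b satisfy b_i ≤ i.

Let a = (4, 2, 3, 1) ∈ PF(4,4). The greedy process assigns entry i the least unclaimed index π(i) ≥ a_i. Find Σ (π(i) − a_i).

0

Σπ(i) = 1+…+4 = 10; Σa = 4+2+3+1 = 10; disp = 10−10 = 0.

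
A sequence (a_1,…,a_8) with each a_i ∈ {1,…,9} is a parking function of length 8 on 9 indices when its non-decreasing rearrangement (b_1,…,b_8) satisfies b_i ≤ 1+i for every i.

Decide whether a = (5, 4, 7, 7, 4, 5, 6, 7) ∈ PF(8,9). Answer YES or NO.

Rearranged: b = (4, 4, 5, 5, 6, 7, 7, 7).
  b_1=4 > 2
  fails at i=1 ⇒ NO

NO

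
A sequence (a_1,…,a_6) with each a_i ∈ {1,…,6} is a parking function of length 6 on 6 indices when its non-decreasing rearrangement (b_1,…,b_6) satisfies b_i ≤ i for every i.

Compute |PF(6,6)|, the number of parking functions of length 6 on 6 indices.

|PF(6,6)| = (6+1−6)·(6+1)^{6−1} = 1·16807 = 16807 [KW]
E.g. (2,5,1,4,5,3) → sorted (1,2,3,4,5,5): b_i ≤ i ∀i, a PF.

16807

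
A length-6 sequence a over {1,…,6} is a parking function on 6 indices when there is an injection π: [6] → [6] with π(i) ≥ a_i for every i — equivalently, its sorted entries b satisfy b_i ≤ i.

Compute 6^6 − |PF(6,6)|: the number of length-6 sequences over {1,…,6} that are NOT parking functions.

|PF| = (6+1−6)·(6+1)^{6−1} = 1·16807 = 16807 [KW]
Example (4,4,6,6,6,2) → sorted (2,4,4,6,6,6): b_1=2>1, not a PF.
Total 46656; non-PF = 46656−16807 = 29849

29849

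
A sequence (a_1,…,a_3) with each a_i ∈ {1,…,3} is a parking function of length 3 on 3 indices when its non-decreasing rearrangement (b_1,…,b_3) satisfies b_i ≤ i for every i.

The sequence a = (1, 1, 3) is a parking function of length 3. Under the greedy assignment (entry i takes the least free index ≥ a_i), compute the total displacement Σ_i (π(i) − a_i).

1

Σπ = 6 ({1..3} each once); Σa = 1+1+3 = 5; disp = 6−5 = 1.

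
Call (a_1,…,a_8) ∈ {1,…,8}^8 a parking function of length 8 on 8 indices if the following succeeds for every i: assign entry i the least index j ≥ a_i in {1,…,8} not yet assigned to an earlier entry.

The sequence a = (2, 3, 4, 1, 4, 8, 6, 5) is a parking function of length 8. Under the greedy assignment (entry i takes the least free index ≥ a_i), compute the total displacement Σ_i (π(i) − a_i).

3

Σπ(i) = 1+…+8 = 36; Σa = 2+3+4+1+4+8+6+5 = 33; disp = 36−33 = 3.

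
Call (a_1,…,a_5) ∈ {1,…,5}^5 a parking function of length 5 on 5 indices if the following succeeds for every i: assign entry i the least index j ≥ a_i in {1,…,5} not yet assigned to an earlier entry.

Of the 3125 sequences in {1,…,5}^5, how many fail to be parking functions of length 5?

|PF| = 1·6^4 = 1×1296 = 1296 [KW]
E.g. (1,5,5,4,1) → sorted (1,1,4,5,5): b_3=4>3, not a PF.
5^5 − 1296 = 3125 − 1296 = 1829

1829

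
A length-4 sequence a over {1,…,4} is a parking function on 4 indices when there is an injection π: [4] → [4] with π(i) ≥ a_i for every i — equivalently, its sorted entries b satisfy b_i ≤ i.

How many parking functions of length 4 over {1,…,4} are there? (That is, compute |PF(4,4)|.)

|PF| = (4−4+1)·(4+1)^(4−1) = 1·125 = 125
Example (3,2,1,2) → sorted (1,2,2,3): b_i ≤ i ∀i, a PF.

125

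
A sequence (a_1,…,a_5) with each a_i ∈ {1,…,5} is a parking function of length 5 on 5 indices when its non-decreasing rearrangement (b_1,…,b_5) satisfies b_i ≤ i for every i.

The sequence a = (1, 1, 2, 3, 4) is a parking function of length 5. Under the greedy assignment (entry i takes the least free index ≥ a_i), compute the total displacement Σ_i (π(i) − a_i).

4

Σπ = 15 ({1..5} each once); Σa = 1+1+2+3+4 = 11; disp = 15−11 = 4.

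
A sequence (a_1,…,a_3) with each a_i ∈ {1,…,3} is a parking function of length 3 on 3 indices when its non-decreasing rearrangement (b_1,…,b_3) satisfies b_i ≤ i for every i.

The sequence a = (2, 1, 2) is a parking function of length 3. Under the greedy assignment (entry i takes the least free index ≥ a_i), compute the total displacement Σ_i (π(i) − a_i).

Σπ = 3·4/2 = 6 (π permutes [3]); Σa = 2+1+2 = 5; disp = 6−5 = 1.

1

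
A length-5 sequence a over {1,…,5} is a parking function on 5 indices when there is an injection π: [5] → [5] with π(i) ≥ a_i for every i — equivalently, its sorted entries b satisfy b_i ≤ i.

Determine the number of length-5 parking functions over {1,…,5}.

Count = (5+1−5)·(5+1)^{5−1} = 1·1296 = 1296 [KW]
Example (4,1,4,3,2) → sorted (1,2,3,4,4): b_i ≤ i ∀i, a PF.

1296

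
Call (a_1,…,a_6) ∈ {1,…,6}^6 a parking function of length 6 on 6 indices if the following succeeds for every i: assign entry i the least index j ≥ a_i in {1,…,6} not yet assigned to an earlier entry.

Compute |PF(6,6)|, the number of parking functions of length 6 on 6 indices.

16807

#PF = (7−6)·7^(6−1) = 1 · 16807 = 16807 (Pollak)
One tuple (3,1,4,1,5,6) → sorted (1,1,3,4,5,6): b_i ≤ i ∀i, a PF.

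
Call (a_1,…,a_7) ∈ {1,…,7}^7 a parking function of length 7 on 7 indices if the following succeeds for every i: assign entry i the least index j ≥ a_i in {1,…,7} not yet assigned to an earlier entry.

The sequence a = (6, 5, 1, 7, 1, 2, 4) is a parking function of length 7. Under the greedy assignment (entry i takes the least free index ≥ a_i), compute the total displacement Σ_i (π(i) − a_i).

Σπ = 7·8/2 = 28 (π permutes [7]); Σa = 6+5+1+7+1+2+4 = 26; disp = 28−26 = 2.

2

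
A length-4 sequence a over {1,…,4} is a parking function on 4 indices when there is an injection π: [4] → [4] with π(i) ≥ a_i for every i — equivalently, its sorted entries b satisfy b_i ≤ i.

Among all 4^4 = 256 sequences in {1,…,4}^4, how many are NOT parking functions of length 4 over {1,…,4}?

|PF(4,4)| = (5−4)·5^(4−1) = 1 · 125 = 125 (Konheim–Weiss)
E.g. (1,3,4,4) → sorted (1,3,4,4): b_2=3>2, not a PF.
4^4 − 125 = 256 − 125 = 131

131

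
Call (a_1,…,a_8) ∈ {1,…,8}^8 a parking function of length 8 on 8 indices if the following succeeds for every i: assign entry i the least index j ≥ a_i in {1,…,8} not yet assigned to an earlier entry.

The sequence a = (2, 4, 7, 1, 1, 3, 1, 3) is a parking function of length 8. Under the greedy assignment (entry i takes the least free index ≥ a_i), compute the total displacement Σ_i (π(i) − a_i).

Σπ = 36 ({1..8} each once); Σa = 2+4+7+1+1+3+1+3 = 22; disp = 36−22 = 14.

14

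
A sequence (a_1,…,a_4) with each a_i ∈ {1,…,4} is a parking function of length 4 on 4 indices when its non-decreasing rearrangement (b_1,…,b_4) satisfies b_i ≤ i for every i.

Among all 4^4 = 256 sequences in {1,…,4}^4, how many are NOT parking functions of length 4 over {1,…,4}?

131

#PF = (5−4)·5^(4−1) = 1 · 125 = 125
One tuple (3,3,3,3) → sorted (3,3,3,3): b_1=3>1, not a PF.
Total 256; non-PF = 256−125 = 131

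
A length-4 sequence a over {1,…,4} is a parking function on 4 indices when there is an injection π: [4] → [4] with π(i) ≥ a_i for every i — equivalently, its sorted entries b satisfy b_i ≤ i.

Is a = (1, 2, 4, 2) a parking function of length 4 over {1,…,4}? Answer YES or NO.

Rearranged: b = (1, 2, 2, 4).
  b_1=1 ≤ 1
  b_2=2 ≤ 2
  b_3=2 ≤ 3
  b_4=4 ≤ 4
All bounds hold ⇒ YES

YES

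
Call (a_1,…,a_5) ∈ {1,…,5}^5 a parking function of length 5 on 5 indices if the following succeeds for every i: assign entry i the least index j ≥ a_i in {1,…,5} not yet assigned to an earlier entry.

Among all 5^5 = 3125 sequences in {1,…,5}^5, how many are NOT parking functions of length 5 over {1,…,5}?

1829

|PF(5,5)| = 1·6^4 = 1×1296 = 1296 (Konheim–Weiss)
One tuple (2,3,4,2,3) → sorted (2,2,3,3,4): b_1=2>1, not a PF.
So 3125 − 1296 = 1829 fail.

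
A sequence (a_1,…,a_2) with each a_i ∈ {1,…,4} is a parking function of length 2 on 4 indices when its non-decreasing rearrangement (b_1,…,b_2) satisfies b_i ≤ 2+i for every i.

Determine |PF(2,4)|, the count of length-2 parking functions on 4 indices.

Count = (5−2)·5^(2−1) = 3×5 = 15 (Konheim–Weiss)
E.g. (1,4) → sorted (1,4): b_i ≤ 2+i ∀i, a PF.

15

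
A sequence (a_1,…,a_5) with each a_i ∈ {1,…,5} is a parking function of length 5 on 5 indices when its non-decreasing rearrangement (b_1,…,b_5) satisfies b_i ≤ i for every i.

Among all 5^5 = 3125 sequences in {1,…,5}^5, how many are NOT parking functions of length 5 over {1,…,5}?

Count = (5+1−5)·(5+1)^{5−1} = 1·1296 = 1296 [KW]
E.g. (5,5,3,4,5) → sorted (3,4,5,5,5): b_1=3>1, not a PF.
Total 3125; non-PF = 3125−1296 = 1829

1829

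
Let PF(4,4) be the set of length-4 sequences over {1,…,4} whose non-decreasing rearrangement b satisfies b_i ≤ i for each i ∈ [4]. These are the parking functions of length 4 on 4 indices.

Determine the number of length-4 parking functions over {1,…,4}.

125

#PF = (4+1−4)·(4+1)^{4−1} = 1·125 = 125
Example (2,1,2,1) → sorted (1,1,2,2): b_i ≤ i ∀i, a PF.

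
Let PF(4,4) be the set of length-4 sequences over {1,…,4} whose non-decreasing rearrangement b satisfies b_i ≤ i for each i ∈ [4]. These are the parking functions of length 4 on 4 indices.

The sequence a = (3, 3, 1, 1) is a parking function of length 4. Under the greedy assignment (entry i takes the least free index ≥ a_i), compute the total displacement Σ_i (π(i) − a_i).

2

Σπ = 10 ({1..4} each once); Σa = 3+3+1+1 = 8; disp = 10−8 = 2.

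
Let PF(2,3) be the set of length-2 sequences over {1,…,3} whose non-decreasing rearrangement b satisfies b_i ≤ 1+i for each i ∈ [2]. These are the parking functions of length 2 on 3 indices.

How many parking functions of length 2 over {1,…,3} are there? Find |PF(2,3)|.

8

#PF = (3+1−2)·(3+1)^{2−1} = 2·4 = 8 (Konheim–Weiss)
Example (1,3) → sorted (1,3): b_i ≤ 1+i ∀i, a PF.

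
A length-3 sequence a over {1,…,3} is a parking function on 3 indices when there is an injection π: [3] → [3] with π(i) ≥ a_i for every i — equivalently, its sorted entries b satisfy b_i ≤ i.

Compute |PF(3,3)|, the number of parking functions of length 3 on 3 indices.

#PF = (3+1−3)·(3+1)^{3−1} = 1·16 = 16
Example (1,3,1) → sorted (1,1,3): b_i ≤ i ∀i, a PF.

16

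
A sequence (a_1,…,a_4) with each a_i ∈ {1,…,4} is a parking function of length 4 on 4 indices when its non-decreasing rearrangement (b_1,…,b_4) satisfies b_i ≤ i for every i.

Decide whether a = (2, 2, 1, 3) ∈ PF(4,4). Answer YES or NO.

YES

Rearranged: b = (1, 2, 2, 3).
  b_1=1 ≤ 1
  b_2=2 ≤ 2
  b_3=2 ≤ 3
  b_4=3 ≤ 4
All bounds hold ⇒ YES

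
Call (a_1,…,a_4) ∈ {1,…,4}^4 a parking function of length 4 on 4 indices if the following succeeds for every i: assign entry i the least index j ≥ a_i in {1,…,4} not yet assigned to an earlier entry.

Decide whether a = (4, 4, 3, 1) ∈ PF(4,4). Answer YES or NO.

NO

Rearranged: b = (1, 3, 4, 4).
  b_1=1 ≤ 1
  b_2=3 > 2
  fails at i=2 ⇒ NO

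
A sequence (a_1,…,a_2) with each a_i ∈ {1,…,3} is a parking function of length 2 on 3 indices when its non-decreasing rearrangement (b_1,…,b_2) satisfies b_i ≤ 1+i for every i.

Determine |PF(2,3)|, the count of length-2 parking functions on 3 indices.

8

#PF = (3−2+1)·(3+1)^(2−1) = 2 · 4 = 8
Example (3,2) → sorted (2,3): b_i ≤ 1+i ∀i, a PF.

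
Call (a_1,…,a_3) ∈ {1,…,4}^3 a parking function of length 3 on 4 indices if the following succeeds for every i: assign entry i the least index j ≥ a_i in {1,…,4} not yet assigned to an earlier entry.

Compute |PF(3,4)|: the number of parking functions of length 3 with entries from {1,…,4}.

50

Count = (4+1−3)·(4+1)^{3−1} = 2 · 25 = 50 (Konheim–Weiss)
Check (1,4,3) → sorted (1,3,4): b_i ≤ 1+i ∀i, a PF.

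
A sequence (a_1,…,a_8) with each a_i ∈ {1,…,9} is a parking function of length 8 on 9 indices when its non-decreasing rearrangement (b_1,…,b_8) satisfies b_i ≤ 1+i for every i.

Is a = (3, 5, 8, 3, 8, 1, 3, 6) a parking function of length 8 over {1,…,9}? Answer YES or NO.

YES

Sorted: b = (1, 3, 3, 3, 5, 6, 8, 8).
  b_1=1 ≤ 2
  b_2=3 ≤ 3
  b_3=3 ≤ 4
  b_4=3 ≤ 5
  b_5=5 ≤ 6
  b_6=6 ≤ 7
  b_7=8 ≤ 8
  b_8=8 ≤ 9
All bounds hold ⇒ YES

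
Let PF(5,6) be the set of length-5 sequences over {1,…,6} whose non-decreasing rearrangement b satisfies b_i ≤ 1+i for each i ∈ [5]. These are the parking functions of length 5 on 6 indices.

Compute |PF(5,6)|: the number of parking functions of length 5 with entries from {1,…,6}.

#PF = (6+1−5)·(6+1)^{5−1} = 2·2401 = 4802 [KW]
One tuple (5,3,4,2,4) → sorted (2,3,4,4,5): b_i ≤ 1+i ∀i, a PF.

4802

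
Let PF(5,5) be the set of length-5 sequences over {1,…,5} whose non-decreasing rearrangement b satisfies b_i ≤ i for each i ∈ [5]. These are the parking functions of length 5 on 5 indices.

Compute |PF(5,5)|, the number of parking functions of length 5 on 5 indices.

Count = (6−5)·6^(5−1) = 1×1296 = 1296 (Konheim–Weiss)
Example (1,2,5,3,1) → sorted (1,1,2,3,5): b_i ≤ i ∀i, a PF.

1296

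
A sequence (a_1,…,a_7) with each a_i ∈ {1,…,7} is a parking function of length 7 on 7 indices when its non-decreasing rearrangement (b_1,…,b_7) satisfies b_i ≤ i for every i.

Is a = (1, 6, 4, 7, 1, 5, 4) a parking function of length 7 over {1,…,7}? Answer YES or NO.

Sorted: b = (1, 1, 4, 4, 5, 6, 7).
  b_1=1 ≤ 1
  b_2=1 ≤ 2
  b_3=4 > 3
  fails at i=3 ⇒ NO

NO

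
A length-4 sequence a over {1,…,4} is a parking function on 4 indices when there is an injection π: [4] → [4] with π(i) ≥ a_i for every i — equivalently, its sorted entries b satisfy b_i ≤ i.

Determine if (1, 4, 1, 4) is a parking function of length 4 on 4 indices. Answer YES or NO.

Rearranged: b = (1, 1, 4, 4).
  b_1=1 ≤ 1
  b_2=1 ≤ 2
  b_3=4 > 3
  fails at i=3 ⇒ NO

NO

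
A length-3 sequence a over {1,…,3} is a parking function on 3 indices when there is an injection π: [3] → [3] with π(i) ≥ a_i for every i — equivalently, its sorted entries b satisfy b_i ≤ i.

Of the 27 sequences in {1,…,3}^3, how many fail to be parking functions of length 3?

|PF(3,3)| = (3+1−3)·(3+1)^{3−1} = 1·16 = 16 [KW]
One tuple (3,3,2) → sorted (2,3,3): b_1=2>1, not a PF.
So 27 − 16 = 11 fail.

11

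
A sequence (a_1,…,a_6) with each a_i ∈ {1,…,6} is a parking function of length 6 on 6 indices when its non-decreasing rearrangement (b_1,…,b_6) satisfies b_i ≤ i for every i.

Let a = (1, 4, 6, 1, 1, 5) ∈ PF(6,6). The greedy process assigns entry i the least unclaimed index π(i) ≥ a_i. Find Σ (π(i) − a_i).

3

Σπ = 21 ({1..6} each once); Σa = 1+4+6+1+1+5 = 18; disp = 21−18 = 3.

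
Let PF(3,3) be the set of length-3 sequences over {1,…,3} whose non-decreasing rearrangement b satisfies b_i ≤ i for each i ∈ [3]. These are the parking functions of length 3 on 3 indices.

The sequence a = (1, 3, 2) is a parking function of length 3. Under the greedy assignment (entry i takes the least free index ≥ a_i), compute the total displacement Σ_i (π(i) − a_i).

0

Σπ(i) = 1+…+3 = 6; Σa = 1+3+2 = 6; disp = 6−6 = 0.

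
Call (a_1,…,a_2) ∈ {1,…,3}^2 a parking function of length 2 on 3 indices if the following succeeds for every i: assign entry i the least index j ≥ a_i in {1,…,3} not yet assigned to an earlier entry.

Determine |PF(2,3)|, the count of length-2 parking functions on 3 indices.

|PF(2,3)| = (3+1−2)·(3+1)^{2−1} = 2×4 = 8 [KW]
One tuple (1,1) → sorted (1,1): b_i ≤ 1+i ∀i, a PF.

8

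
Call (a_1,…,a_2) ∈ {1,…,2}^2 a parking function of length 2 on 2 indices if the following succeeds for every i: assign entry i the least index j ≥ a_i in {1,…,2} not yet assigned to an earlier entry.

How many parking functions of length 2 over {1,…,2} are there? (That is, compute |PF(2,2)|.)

3

#PF = (2−2+1)·(2+1)^(2−1) = 1×3 = 3 (Konheim–Weiss)
One tuple (1,2) → sorted (1,2): b_i ≤ i ∀i, a PF.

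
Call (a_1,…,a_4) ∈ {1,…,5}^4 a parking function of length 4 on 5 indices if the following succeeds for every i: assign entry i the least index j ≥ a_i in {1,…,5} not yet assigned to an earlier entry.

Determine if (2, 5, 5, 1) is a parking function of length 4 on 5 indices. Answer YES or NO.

NO

Order a: b = (1, 2, 5, 5).
  b_1=1 ≤ 2
  b_2=2 ≤ 3
  b_3=5 > 4
  fails at i=3 ⇒ NO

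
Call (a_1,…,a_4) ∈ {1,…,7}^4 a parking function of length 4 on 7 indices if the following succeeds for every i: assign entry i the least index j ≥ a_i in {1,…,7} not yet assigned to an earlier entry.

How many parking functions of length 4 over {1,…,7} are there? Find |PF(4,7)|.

Count = (7−4+1)·(7+1)^(4−1) = 4·512 = 2048 (Konheim–Weiss)
Check (6,1,2,2) → sorted (1,2,2,6): b_i ≤ 3+i ∀i, a PF.

2048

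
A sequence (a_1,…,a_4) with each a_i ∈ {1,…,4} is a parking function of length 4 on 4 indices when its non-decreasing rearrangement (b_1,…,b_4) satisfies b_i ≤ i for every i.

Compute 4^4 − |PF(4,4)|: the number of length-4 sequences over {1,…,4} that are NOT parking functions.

131

Count = (4+1−4)·(4+1)^{4−1} = 1·125 = 125 (Konheim–Weiss)
E.g. (2,3,3,4) → sorted (2,3,3,4): b_1=2>1, not a PF.
4^4 − 125 = 256 − 125 = 131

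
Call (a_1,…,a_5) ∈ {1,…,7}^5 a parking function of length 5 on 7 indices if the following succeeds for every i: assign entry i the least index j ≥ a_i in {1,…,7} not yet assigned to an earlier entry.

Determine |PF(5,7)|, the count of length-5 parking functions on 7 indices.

12288

Count = 3·8^4 = 3×4096 = 12288
Example (6,6,1,1,2) → sorted (1,1,2,6,6): b_i ≤ 2+i ∀i, a PF.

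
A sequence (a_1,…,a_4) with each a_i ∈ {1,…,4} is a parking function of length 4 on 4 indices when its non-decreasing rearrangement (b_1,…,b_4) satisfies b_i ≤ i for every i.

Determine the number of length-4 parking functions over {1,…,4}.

125

|PF(4,4)| = 1·5^3 = 1 · 125 = 125 (Konheim–Weiss)
Check (1,4,2,1) → sorted (1,1,2,4): b_i ≤ i ∀i, a PF.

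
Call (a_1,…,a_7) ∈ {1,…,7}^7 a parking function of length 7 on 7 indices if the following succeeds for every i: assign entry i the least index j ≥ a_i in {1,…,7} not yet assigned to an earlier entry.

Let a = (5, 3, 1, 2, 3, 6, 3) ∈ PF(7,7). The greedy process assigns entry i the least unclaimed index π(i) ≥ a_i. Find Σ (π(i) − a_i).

5

Σπ = 7·8/2 = 28 (π permutes [7]); Σa = 5+3+1+2+3+6+3 = 23; disp = 28−23 = 5.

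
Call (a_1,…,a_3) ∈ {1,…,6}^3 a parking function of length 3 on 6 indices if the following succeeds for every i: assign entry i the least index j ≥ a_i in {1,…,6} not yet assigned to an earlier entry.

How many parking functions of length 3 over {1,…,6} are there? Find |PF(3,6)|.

Count = (6−3+1)·(6+1)^(3−1) = 4·49 = 196
E.g. (2,1,4) → sorted (1,2,4): b_i ≤ 3+i ∀i, a PF.

196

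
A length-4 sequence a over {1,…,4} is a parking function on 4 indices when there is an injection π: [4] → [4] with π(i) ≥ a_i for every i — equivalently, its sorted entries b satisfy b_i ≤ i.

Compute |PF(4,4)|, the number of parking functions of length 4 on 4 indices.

125

|PF(4,4)| = 1·5^3 = 1 · 125 = 125 (Pollak)
Example (3,1,2,1) → sorted (1,1,2,3): b_i ≤ i ∀i, a PF.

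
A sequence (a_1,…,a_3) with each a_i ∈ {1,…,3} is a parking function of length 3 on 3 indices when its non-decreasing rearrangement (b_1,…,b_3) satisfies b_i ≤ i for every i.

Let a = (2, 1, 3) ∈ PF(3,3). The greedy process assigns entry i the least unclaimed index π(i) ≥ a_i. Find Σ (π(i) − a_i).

0

Σπ = 3·4/2 = 6 (π permutes [3]); Σa = 2+1+3 = 6; disp = 6−6 = 0.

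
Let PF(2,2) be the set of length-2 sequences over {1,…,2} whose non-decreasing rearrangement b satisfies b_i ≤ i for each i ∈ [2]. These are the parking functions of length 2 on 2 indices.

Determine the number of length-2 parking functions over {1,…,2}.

3

|PF| = (3−2)·3^(2−1) = 1·3 = 3 (Konheim–Weiss)
One tuple (1,1) → sorted (1,1): b_i ≤ i ∀i, a PF.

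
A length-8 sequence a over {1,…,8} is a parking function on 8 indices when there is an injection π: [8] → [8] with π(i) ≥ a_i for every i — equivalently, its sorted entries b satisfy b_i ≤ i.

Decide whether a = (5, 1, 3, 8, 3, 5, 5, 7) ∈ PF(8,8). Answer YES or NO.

NO

Sorted: b = (1, 3, 3, 5, 5, 5, 7, 8).
  b_1=1 ≤ 1
  b_2=3 > 2
  fails at i=2 ⇒ NO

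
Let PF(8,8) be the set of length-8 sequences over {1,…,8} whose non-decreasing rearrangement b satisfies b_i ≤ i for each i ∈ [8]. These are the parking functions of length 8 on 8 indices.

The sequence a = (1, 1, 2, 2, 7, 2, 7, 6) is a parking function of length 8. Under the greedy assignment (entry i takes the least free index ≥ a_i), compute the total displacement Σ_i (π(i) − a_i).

Σπ = 8·9/2 = 36 (π permutes [8]); Σa = 1+1+2+2+7+2+7+6 = 28; disp = 36−28 = 8.

8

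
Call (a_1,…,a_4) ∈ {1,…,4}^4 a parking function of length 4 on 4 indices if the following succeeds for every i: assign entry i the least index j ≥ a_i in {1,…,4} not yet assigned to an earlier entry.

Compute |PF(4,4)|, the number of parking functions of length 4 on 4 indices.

125

Count = (5−4)·5^(4−1) = 1 · 125 = 125 (Pollak)
Example (3,4,1,1) → sorted (1,1,3,4): b_i ≤ i ∀i, a PF.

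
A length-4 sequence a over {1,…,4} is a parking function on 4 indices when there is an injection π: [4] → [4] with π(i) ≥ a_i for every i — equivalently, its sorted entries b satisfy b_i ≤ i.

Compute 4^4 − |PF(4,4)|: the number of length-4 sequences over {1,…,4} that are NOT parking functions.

#PF = (5−4)·5^(4−1) = 1×125 = 125 (Konheim–Weiss)
One tuple (3,3,3,2) → sorted (2,3,3,3): b_1=2>1, not a PF.
So 256 − 125 = 131 fail.

131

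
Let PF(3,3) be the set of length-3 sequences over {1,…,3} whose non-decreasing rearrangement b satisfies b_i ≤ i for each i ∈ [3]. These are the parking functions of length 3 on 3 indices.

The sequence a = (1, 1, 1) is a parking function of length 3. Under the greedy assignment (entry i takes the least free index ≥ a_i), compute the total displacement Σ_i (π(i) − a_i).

3

Σπ(i) = 1+…+3 = 6; Σa = 1+1+1 = 3; disp = 6−3 = 3.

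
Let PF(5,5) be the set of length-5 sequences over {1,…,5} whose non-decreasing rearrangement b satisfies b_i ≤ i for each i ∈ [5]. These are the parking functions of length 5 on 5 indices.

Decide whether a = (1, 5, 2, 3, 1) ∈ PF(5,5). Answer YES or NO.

Rearranged: b = (1, 1, 2, 3, 5).
  b_1=1 ≤ 1
  b_2=1 ≤ 2
  b_3=2 ≤ 3
  b_4=3 ≤ 4
  b_5=5 ≤ 5
All bounds hold ⇒ YES

YES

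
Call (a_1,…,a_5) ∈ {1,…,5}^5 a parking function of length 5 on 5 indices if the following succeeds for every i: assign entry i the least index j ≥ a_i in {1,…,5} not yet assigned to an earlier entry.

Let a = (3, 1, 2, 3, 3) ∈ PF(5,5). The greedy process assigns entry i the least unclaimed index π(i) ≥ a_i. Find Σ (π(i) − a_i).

3

Σπ = 5·6/2 = 15 (π permutes [5]); Σa = 3+1+2+3+3 = 12; disp = 15−12 = 3.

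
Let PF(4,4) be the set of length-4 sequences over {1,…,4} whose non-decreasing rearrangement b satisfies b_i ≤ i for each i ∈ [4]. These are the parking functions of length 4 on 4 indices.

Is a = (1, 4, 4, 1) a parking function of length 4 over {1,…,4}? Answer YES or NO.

NO

Sorted: b = (1, 1, 4, 4).
  b_1=1 ≤ 1
  b_2=1 ≤ 2
  b_3=4 > 3
  fails at i=3 ⇒ NO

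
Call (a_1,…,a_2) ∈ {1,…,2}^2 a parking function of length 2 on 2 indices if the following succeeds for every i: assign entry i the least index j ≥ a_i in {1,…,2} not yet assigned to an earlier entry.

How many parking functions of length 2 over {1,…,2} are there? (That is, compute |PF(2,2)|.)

3

#PF = (2−2+1)·(2+1)^(2−1) = 1 · 3 = 3
One tuple (2,1) → sorted (1,2): b_i ≤ i ∀i, a PF.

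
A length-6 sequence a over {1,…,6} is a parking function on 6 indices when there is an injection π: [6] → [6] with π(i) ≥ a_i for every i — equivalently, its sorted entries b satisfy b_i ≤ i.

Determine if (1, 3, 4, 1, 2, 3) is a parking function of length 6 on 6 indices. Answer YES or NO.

YES

Order a: b = (1, 1, 2, 3, 3, 4).
  b_1=1 ≤ 1
  b_2=1 ≤ 2
  b_3=2 ≤ 3
  b_4=3 ≤ 4
  b_5=3 ≤ 5
  b_6=4 ≤ 6
All bounds hold ⇒ YES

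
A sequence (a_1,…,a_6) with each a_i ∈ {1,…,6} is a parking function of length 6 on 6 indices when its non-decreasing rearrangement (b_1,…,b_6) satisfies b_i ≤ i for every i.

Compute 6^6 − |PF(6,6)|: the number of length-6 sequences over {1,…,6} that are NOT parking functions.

|PF| = (6+1−6)·(6+1)^{6−1} = 1 · 16807 = 16807 [KW]
Example (6,2,6,6,5,5) → sorted (2,5,5,6,6,6): b_1=2>1, not a PF.
So 46656 − 16807 = 29849 fail.

29849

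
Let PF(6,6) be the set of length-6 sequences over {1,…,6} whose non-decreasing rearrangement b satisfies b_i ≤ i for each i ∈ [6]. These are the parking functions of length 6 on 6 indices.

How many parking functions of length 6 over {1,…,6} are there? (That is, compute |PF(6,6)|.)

Count = (7−6)·7^(6−1) = 1 · 16807 = 16807 (Pollak)
Check (3,3,6,2,3,1) → sorted (1,2,3,3,3,6): b_i ≤ i ∀i, a PF.

16807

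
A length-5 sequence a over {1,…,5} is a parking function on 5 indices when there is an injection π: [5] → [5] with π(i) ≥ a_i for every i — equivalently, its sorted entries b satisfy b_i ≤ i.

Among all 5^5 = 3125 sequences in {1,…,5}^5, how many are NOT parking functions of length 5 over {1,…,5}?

1829

#PF = (6−5)·6^(5−1) = 1×1296 = 1296 [KW]
E.g. (5,5,1,5,4) → sorted (1,4,5,5,5): b_2=4>2, not a PF.
5^5 − 1296 = 3125 − 1296 = 1829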